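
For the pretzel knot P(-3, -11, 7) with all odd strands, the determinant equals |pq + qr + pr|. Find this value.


Step 1: Compute pq + qr + pr.
pq = (-3)*(-11) = 33
qr = (-11)*7 = -77
pr = (-3)*7 = -21
pq + qr + pr = 33 + (-77) + (-21) = -65
Step 2: Take absolute value.
det(P(-3,-11,7)) = |-65| = 65

65


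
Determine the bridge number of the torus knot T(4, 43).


The bridge number of T(p,q) is min(p,q).
min(4, 43) = 4

4


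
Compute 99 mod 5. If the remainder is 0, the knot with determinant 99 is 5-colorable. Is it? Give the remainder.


Step 1: A knot is p-colorable if and only if p divides its determinant.
Step 2: Compute 99 mod 5.
99 = 19 * 5 + 4
Step 3: 99 mod 5 = 4
Step 4: The knot is 5-colorable: no

4


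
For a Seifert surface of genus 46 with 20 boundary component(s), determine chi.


chi = 2 - 2g - b
= 2 - 2*46 - 20
= 2 - 92 - 20 = -110

-110


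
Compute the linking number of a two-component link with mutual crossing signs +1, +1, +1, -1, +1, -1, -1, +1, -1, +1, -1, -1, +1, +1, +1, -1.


Step 1: Count positive crossings: 9
Step 2: Count negative crossings: 7
Step 3: Sum of signs = 9 - 7 = 2
Step 4: Linking number = sum/2 = 2/2 = 1

1


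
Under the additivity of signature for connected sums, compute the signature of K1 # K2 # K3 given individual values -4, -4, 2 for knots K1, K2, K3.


The signature is additive under connected sum.
signature(K1 # K2 # K3) = (-4) + (-4) + (2)
= -6

-6


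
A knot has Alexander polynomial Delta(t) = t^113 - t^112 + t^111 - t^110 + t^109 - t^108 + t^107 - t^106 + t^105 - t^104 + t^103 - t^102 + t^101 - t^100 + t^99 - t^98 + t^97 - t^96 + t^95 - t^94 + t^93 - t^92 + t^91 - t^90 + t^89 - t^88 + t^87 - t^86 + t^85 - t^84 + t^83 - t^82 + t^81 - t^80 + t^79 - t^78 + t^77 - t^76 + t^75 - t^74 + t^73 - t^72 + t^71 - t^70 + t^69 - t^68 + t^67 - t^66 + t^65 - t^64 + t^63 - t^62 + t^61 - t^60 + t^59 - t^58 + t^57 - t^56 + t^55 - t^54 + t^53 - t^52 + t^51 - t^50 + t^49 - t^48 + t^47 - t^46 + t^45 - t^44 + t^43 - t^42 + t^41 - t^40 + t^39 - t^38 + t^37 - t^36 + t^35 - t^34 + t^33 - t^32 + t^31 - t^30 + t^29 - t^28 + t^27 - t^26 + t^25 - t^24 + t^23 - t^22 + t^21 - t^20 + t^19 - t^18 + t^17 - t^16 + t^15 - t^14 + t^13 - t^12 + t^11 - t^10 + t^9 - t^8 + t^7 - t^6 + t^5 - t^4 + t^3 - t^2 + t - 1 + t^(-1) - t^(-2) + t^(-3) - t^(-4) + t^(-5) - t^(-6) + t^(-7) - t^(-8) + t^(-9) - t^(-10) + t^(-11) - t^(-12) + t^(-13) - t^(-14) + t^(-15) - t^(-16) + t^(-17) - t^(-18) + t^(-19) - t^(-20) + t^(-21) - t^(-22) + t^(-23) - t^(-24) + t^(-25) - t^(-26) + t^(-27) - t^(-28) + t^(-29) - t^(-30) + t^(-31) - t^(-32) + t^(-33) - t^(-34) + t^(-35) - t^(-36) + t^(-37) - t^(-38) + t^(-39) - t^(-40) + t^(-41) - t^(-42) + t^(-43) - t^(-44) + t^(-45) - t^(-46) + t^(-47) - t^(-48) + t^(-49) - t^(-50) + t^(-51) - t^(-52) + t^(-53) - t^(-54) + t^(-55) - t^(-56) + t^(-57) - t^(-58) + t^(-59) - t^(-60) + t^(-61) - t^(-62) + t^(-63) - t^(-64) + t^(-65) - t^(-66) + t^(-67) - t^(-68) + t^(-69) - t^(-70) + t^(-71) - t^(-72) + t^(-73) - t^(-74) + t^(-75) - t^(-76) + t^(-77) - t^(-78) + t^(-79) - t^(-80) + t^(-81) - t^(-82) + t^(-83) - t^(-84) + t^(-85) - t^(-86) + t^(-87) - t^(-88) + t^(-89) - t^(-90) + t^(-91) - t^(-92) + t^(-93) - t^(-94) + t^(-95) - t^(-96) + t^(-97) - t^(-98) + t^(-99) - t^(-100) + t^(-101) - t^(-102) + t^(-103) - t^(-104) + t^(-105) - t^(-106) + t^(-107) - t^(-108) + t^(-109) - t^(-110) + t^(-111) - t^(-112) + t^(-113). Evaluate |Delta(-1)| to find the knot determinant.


Step 1: The polynomial has 227 terms with alternating signs, exponents from 113 down to -113.
Step 2: Substitute t = -1. The i-th term has coefficient (-1)^i and exponent (m-i),
  so its value is (-1)^i * (-1)^(m-i) = (-1)^m = -1 for every i.
Step 3: All 227 terms equal -1, so Delta(-1) = 227 * (-1) = -227
Step 4: |Delta(-1)| = 227

227


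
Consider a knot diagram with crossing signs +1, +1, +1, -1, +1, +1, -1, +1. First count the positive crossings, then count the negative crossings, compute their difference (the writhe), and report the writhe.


Step 1: Count positive crossings (+1).
Positive crossings: 6
Step 2: Count negative crossings (-1).
Negative crossings: 2
Step 3: Writhe = (positive) - (negative)
w = 6 - 2 = 4
Step 4: |w| = 4, and w is positive

4


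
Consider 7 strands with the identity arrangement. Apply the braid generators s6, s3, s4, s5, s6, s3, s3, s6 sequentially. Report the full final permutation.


Starting with identity [1, 2, 3, 4, 5, 6, 7].
Apply generators in sequence:
  After s6: [1, 2, 3, 4, 5, 7, 6]
  After s3: [1, 2, 4, 3, 5, 7, 6]
  After s4: [1, 2, 4, 5, 3, 7, 6]
  After s5: [1, 2, 4, 5, 7, 3, 6]
  After s6: [1, 2, 4, 5, 7, 6, 3]
  After s3: [1, 2, 5, 4, 7, 6, 3]
  After s3: [1, 2, 4, 5, 7, 6, 3]
  After s6: [1, 2, 4, 5, 7, 3, 6]
Final permutation: [1, 2, 4, 5, 7, 3, 6]

[1, 2, 4, 5, 7, 3, 6]


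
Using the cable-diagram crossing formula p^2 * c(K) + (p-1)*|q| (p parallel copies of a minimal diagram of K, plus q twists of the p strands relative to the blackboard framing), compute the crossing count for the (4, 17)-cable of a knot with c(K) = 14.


Step 1: Each of the c(K) crossings of the companion diagram becomes p*p = p^2 crossings among the p parallel strands, and each of the |q| twists s_1 s_2 ... s_(p-1) adds (p-1) crossings.
  Crossings = p^2 * c(K) + (p-1)*|q|
Step 2: = 4^2 * 14 + (4-1)*17
Step 3: = 16*14 + 3*17
Step 4: = 224 + 51 = 275

275


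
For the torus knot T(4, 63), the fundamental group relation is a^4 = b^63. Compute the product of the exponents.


The relation is a^4 = b^63.
Product of exponents = 4 * 63
= 252

252


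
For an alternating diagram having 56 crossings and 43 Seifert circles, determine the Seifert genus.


For alternating knots, g = (c - s + 1)/2.
= (56 - 43 + 1)/2
= 14/2 = 7

7


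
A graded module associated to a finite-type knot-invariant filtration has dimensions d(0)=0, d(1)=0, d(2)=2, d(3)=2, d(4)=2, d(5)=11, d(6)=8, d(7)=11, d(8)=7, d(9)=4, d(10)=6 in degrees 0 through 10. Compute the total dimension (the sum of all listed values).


Total dimension = d(0) + d(1) + ... + d(10)
= 0 + 0 + 2 + 2 + 2 + 11 + 8 + 11 + 7 + 4 + 6
= 53

53


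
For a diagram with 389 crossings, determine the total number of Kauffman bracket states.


Each crossing contributes 2 choices (A-smoothing or B-smoothing).
Total states = 2^389 = 1260864198284623334792929283204595641762551656654894293374345388935863096687910739565256520156317300505812095689818112

1260864198284623334792929283204595641762551656654894293374345388935863096687910739565256520156317300505812095689818112


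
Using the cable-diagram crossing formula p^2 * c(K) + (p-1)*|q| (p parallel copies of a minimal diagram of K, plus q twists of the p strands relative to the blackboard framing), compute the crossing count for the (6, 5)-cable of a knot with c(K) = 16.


Step 1: Each of the c(K) crossings of the companion diagram becomes p*p = p^2 crossings among the p parallel strands, and each of the |q| twists s_1 s_2 ... s_(p-1) adds (p-1) crossings.
  Crossings = p^2 * c(K) + (p-1)*|q|
Step 2: = 6^2 * 16 + (6-1)*5
Step 3: = 36*16 + 5*5
Step 4: = 576 + 25 = 601

601


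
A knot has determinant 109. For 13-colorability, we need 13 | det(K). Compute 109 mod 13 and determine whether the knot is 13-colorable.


Step 1: A knot is p-colorable if and only if p divides its determinant.
Step 2: Compute 109 mod 13.
109 = 8 * 13 + 5
Step 3: 109 mod 13 = 5
Step 4: The knot is 13-colorable: no

5


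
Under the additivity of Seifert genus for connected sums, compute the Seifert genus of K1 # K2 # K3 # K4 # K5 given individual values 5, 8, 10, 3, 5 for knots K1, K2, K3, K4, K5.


The Seifert genus is additive under connected sum.
Seifert genus(K1 # K2 # K3 # K4 # K5) = (5) + (8) + (10) + (3) + (5)
= 31

31


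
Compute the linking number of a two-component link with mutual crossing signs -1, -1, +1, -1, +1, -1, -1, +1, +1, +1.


Step 1: Count positive crossings: 5
Step 2: Count negative crossings: 5
Step 3: Sum of signs = 5 - 5 = 0
Step 4: Linking number = sum/2 = 0/2 = 0

0


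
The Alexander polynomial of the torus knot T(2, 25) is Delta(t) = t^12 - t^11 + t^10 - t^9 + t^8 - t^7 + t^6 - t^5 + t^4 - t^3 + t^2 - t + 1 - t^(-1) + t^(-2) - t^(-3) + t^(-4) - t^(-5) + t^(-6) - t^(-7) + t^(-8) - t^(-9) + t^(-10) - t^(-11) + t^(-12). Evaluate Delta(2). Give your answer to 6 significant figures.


Substituting t = 2 into Delta(t) = t^12 - t^11 + t^10 - t^9 + t^8 - t^7 + t^6 - t^5 + t^4 - t^3 + t^2 - t + 1 - t^(-1) + t^(-2) - t^(-3) + t^(-4) - t^(-5) + t^(-6) - t^(-7) + t^(-8) - t^(-9) + t^(-10) - t^(-11) + t^(-12):
Term values: (4096) + (-2048) + (1024) + (-512) + (256) + (-128) + (64) + (-32) + (16) + (-8) + (4) + (-2) + (1) + (-0.5) + (0.25) + (-0.125) + (0.0625) + (-0.03125) + (0.015625) + (-0.0078125) + (0.00390625) + (-0.00195312) + (0.000976562) + (-0.000488281) + (0.000244141)
Sum = 2730.666748
Rounded to 6 significant figures: 2730.67

2730.67


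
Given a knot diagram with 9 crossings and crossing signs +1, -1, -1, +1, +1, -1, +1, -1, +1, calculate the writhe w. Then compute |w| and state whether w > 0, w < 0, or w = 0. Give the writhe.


Step 1: Count positive crossings (+1).
Positive crossings: 5
Step 2: Count negative crossings (-1).
Negative crossings: 4
Step 3: Writhe = (positive) - (negative)
w = 5 - 4 = 1
Step 4: |w| = 1, and w is positive

1


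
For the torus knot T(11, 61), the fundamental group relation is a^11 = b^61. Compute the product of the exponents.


The relation is a^11 = b^61.
Product of exponents = 11 * 61
= 671

671


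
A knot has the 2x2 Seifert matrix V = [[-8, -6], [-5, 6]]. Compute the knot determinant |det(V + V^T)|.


Step 1: Form V + V^T where V = [[-8, -6], [-5, 6]]
  V^T = [[-8, -5], [-6, 6]]
  V + V^T = [[-16, -11], [-11, 12]]
Step 2: det(V + V^T) = (-16)*12 - (-11)*(-11)
  = -192 - 121 = -313
Step 3: Knot determinant = |det(V + V^T)| = |-313| = 313

313


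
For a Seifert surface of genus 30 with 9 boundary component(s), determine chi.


chi = 2 - 2g - b
= 2 - 2*30 - 9
= 2 - 60 - 9 = -67

-67


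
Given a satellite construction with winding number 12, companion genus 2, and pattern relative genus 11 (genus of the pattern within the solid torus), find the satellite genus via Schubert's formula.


Schubert: g(satellite) = g_rel(pattern) + |winding| * g(companion),
where g_rel(pattern) is the genus of the pattern relative to the solid torus.
= 11 + 12 * 2
= 11 + 24 = 35

35


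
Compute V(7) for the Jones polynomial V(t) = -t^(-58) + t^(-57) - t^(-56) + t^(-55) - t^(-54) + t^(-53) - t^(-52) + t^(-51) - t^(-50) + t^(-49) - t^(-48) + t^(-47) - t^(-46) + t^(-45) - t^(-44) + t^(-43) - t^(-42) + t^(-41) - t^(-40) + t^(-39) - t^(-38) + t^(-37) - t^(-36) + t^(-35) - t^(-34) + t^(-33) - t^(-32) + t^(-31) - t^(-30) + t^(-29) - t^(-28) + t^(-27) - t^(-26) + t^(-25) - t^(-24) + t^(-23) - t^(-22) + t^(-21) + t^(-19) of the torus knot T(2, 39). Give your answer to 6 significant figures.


Substituting t = 7 into V(t) = -t^(-58) + t^(-57) - t^(-56) + t^(-55) - t^(-54) + t^(-53) - t^(-52) + t^(-51) - t^(-50) + t^(-49) - t^(-48) + t^(-47) - t^(-46) + t^(-45) - t^(-44) + t^(-43) - t^(-42) + t^(-41) - t^(-40) + t^(-39) - t^(-38) + t^(-37) - t^(-36) + t^(-35) - t^(-34) + t^(-33) - t^(-32) + t^(-31) - t^(-30) + t^(-29) - t^(-28) + t^(-27) - t^(-26) + t^(-25) - t^(-24) + t^(-23) - t^(-22) + t^(-21) + t^(-19):
  (-)t^(-58) = -9.64525e-50
  (+)t^(-57) = 6.75168e-49
  (-)t^(-56) = -4.72617e-48
  (+)t^(-55) = 3.30832e-47
  (-)t^(-54) = -2.31583e-46
  (+)t^(-53) = 1.62108e-45
  (-)t^(-52) = -1.13475e-44
  (+)t^(-51) = 7.94328e-44
  (-)t^(-50) = -5.5603e-43
  (+)t^(-49) = 3.89221e-42
  (-)t^(-48) = -2.72455e-41
  (+)t^(-47) = 1.90718e-40
  (-)t^(-46) = -1.33503e-39
  (+)t^(-45) = 9.34519e-39
  (-)t^(-44) = -6.54163e-38
  (+)t^(-43) = 4.57914e-37
  (-)t^(-42) = -3.2054e-36
  (+)t^(-41) = 2.24378e-35
  (-)t^(-40) = -1.57065e-34
  (+)t^(-39) = 1.09945e-33
  (-)t^(-38) = -7.69617e-33
  (+)t^(-37) = 5.38732e-32
  (-)t^(-36) = -3.77112e-31
  (+)t^(-35) = 2.63979e-30
  (-)t^(-34) = -1.84785e-29
  (+)t^(-33) = 1.29349e-28
  (-)t^(-32) = -9.05446e-28
  (+)t^(-31) = 6.33812e-27
  (-)t^(-30) = -4.43669e-26
  (+)t^(-29) = 3.10568e-25
  (-)t^(-28) = -2.17398e-24
  (+)t^(-27) = 1.52178e-23
  (-)t^(-26) = -1.06525e-22
  (+)t^(-25) = 7.45674e-22
  (-)t^(-24) = -5.21972e-21
  (+)t^(-23) = 3.6538e-20
  (-)t^(-22) = -2.55766e-19
  (+)t^(-21) = 1.79036e-18
  (+)t^(-19) = 8.77278e-17
Sum = (-9.64525e-50) + (6.75168e-49) + (-4.72617e-48) + (3.30832e-47) + (-2.31583e-46) + (1.62108e-45) + (-1.13475e-44) + (7.94328e-44) + (-5.5603e-43) + (3.89221e-42) + (-2.72455e-41) + (1.90718e-40) + (-1.33503e-39) + (9.34519e-39) + (-6.54163e-38) + (4.57914e-37) + (-3.2054e-36) + (2.24378e-35) + (-1.57065e-34) + (1.09945e-33) + (-7.69617e-33) + (5.38732e-32) + (-3.77112e-31) + (2.63979e-30) + (-1.84785e-29) + (1.29349e-28) + (-9.05446e-28) + (6.33812e-27) + (-4.43669e-26) + (3.10568e-25) + (-2.17398e-24) + (1.52178e-23) + (-1.06525e-22) + (7.45674e-22) + (-5.21972e-21) + (3.6538e-20) + (-2.55766e-19) + (1.79036e-18) + (8.77278e-17)
= 8.929436812e-17
Rounded to 6 significant figures: 8.92944e-17

8.92944e-17


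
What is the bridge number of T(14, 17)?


The bridge number of T(p,q) is min(p,q).
min(14, 17) = 14

14


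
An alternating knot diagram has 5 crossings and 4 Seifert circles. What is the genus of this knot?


For alternating knots, g = (c - s + 1)/2.
= (5 - 4 + 1)/2
= 2/2 = 1

1


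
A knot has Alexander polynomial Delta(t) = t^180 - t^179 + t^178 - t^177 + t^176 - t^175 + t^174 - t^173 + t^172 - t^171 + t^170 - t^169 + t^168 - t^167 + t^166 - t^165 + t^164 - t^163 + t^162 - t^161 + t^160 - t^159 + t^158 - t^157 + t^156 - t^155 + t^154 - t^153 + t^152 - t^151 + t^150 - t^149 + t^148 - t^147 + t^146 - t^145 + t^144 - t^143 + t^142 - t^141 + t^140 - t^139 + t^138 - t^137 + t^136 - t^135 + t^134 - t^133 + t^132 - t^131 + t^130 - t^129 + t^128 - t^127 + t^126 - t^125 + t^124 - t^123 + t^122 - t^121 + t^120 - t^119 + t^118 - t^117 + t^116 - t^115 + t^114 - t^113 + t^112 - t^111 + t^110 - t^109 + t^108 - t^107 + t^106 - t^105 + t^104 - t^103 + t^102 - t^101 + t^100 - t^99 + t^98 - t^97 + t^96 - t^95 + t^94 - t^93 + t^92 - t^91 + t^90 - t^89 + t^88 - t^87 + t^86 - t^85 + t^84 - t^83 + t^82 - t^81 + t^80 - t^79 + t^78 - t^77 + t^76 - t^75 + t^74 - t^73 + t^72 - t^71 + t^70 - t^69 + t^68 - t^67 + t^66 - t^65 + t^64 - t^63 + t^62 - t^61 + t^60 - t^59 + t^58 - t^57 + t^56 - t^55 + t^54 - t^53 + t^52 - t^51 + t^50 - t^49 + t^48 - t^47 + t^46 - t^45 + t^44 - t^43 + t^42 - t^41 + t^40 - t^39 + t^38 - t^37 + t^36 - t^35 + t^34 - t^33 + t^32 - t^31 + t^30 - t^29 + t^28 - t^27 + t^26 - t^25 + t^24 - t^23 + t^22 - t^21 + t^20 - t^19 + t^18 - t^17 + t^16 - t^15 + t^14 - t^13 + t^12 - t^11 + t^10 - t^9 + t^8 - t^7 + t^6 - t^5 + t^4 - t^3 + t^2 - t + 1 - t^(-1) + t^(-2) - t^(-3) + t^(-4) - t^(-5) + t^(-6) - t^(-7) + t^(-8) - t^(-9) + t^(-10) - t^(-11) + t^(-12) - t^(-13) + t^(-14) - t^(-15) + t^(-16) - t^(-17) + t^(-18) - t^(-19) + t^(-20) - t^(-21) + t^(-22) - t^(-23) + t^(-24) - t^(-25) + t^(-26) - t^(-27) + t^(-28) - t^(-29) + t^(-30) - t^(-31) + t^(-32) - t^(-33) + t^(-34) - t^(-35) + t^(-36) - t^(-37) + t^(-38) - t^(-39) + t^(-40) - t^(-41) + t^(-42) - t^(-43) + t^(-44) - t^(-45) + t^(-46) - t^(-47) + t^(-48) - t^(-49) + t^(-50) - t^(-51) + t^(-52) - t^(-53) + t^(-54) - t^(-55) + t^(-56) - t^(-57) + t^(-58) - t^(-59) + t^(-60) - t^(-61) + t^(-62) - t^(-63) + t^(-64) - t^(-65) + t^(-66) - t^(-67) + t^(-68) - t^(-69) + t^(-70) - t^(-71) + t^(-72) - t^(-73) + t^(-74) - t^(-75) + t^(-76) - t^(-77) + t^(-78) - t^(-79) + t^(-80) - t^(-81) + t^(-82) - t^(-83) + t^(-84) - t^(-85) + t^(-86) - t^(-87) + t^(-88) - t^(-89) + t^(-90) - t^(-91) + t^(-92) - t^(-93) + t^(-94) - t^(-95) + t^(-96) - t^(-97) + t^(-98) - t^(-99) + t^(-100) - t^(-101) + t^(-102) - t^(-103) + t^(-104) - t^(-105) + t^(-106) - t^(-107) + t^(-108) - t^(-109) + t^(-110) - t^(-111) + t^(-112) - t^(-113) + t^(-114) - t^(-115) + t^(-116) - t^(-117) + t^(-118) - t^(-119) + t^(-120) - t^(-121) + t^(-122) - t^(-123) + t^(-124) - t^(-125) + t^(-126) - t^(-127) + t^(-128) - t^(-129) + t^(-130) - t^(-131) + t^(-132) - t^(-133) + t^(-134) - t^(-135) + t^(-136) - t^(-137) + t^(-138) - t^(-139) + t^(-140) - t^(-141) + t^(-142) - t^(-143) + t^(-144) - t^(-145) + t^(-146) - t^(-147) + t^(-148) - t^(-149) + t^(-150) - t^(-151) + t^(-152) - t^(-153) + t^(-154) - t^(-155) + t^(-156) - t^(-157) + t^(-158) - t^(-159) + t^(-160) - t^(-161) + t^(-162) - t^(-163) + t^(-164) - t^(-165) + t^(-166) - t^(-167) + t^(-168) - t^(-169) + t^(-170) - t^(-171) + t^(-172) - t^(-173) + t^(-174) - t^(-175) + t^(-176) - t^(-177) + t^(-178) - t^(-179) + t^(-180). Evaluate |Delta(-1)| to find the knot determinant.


Step 1: The polynomial has 361 terms with alternating signs, exponents from 180 down to -180.
Step 2: Substitute t = -1. The i-th term has coefficient (-1)^i and exponent (m-i),
  so its value is (-1)^i * (-1)^(m-i) = (-1)^m = 1 for every i.
Step 3: All 361 terms equal 1, so Delta(-1) = 361 * (1) = 361
Step 4: |Delta(-1)| = 361

361


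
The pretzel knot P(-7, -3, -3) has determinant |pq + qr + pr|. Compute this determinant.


Step 1: Compute pq + qr + pr.
pq = (-7)*(-3) = 21
qr = (-3)*(-3) = 9
pr = (-7)*(-3) = 21
pq + qr + pr = 21 + 9 + 21 = 51
Step 2: Take absolute value.
det(P(-7,-3,-3)) = |51| = 51

51


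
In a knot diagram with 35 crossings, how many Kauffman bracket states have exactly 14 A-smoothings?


We choose which 14 of 35 crossings get A-smoothings.
C(35, 14) = 35! / (14! * 21!)
= 2319959400

2319959400


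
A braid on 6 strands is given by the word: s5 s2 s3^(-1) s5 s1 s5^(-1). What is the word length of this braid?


The word length counts the number of generators (including inverses).
Listing each generator: s5, s2, s3^(-1), s5, s1, s5^(-1)
There are 6 generators in this braid word.

6


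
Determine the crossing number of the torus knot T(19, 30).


For a torus knot T(p, q) with gcd(p,q)=1,
the crossing number is min(p*(q-1), q*(p-1)).
p*(q-1) = 19*29 = 551
q*(p-1) = 30*18 = 540
min(551, 540) = 540

540


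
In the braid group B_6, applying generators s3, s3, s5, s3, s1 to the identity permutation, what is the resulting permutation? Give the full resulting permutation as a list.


Starting with identity [1, 2, 3, 4, 5, 6].
Apply generators in sequence:
  After s3: [1, 2, 4, 3, 5, 6]
  After s3: [1, 2, 3, 4, 5, 6]
  After s5: [1, 2, 3, 4, 6, 5]
  After s3: [1, 2, 4, 3, 6, 5]
  After s1: [2, 1, 4, 3, 6, 5]
Final permutation: [2, 1, 4, 3, 6, 5]

[2, 1, 4, 3, 6, 5]


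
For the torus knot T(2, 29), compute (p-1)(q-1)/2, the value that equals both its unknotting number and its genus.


For a torus knot T(p,q), both the unknotting number and genus equal (p-1)(q-1)/2.
= (2-1)(29-1)/2
= 1*28/2
= 28/2 = 14

14


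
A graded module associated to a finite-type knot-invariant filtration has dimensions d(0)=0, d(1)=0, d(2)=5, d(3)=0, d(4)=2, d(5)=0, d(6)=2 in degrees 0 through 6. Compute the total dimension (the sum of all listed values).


Total dimension = d(0) + d(1) + ... + d(6)
= 0 + 0 + 5 + 0 + 2 + 0 + 2
= 9

9


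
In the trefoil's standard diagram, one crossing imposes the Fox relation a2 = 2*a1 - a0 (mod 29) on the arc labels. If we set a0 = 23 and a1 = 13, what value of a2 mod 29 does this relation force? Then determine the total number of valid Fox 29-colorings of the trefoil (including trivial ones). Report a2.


Step 1: Apply the given crossing relation 2*a1 - a0 - a2 = 0 (mod 29).
  a2 = 2*a1 - a0 mod 29
  a2 = 2*13 - 23 mod 29
  a2 = 26 - 23 mod 29
  a2 = 3 mod 29 = 3
Step 2: The trefoil has determinant 3.
  Number of Fox p-colorings (p prime) is p^2 if p = 3, else p.
  Since 29 does not divide 3, only trivial (constant) colorings exist.
  (So the trial a0 = 23, a1 = 13 with a0 != a1 does NOT extend to a valid coloring of the whole trefoil: the other two crossing relations require 3*(a1 - a0) = 0 (mod 29), which fails.)
  Total colorings = 29
Step 3: a2 = 3, total Fox 29-colorings = 29

3


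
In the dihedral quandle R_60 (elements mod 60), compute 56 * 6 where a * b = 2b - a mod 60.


56 * 6 = 2*6 - 56 mod 60
= 12 - 56 mod 60
= -44 mod 60 = 16

16


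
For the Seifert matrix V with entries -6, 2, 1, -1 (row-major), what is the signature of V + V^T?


Step 1: V + V^T = [[-12, 3], [3, -2]]
Step 2: trace = -14, det = 15
Step 3: Discriminant = (-14)^2 - 4*15 = 136
Step 4: Eigenvalues: -1.16905, -12.831
Step 5: Signature = (# positive eigenvalues) - (# negative eigenvalues) = -2

-2


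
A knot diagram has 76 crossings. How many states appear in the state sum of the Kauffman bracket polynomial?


Each crossing contributes 2 choices (A-smoothing or B-smoothing).
Total states = 2^76 = 75557863725914323419136

75557863725914323419136


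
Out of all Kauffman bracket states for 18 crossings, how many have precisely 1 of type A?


We choose which 1 of 18 crossings get A-smoothings.
C(18, 1) = 18! / (1! * 17!)
= 18

18


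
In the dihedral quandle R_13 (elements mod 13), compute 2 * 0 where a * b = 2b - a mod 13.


2 * 0 = 2*0 - 2 mod 13
= 0 - 2 mod 13
= -2 mod 13 = 11

11


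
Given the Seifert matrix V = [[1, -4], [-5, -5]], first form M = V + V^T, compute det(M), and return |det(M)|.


Step 1: Form V + V^T where V = [[1, -4], [-5, -5]]
  V^T = [[1, -5], [-4, -5]]
  V + V^T = [[2, -9], [-9, -10]]
Step 2: det(V + V^T) = 2*(-10) - (-9)*(-9)
  = -20 - 81 = -101
Step 3: Knot determinant = |det(V + V^T)| = |-101| = 101

101


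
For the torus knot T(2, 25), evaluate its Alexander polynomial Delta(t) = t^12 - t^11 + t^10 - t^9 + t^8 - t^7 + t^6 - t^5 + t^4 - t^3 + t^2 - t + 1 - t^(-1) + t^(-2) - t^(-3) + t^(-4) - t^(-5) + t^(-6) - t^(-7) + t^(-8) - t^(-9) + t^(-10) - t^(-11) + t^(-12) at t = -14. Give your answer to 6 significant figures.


Substituting t = -14 into Delta(t) = t^12 - t^11 + t^10 - t^9 + t^8 - t^7 + t^6 - t^5 + t^4 - t^3 + t^2 - t + 1 - t^(-1) + t^(-2) - t^(-3) + t^(-4) - t^(-5) + t^(-6) - t^(-7) + t^(-8) - t^(-9) + t^(-10) - t^(-11) + t^(-12):
Term values: (56693912375296) + (4049565169664) + (289254654976) + (20661046784) + (1475789056) + (105413504) + (7529536) + (537824) + (38416) + (2744) + (196) + (14) + (1) + (0.0714286) + (0.00510204) + (0.000364431) + (2.60308e-05) + (1.85934e-06) + (1.3281e-07) + (9.48645e-09) + (6.77604e-10) + (4.84003e-11) + (3.45716e-12) + (2.4694e-13) + (1.76386e-14)
Sum = 6.105498256e+13
Rounded to 6 significant figures: 6.1055e+13

6.1055e+13


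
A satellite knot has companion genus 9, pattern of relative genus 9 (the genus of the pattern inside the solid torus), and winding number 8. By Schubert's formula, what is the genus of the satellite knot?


Schubert: g(satellite) = g_rel(pattern) + |winding| * g(companion),
where g_rel(pattern) is the genus of the pattern relative to the solid torus.
= 9 + 8 * 9
= 9 + 72 = 81

81


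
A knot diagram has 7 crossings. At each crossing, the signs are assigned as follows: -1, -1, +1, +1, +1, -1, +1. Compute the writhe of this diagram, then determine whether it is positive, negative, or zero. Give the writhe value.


Step 1: Count positive crossings (+1).
Positive crossings: 4
Step 2: Count negative crossings (-1).
Negative crossings: 3
Step 3: Writhe = (positive) - (negative)
w = 4 - 3 = 1
Step 4: |w| = 1, and w is positive

1


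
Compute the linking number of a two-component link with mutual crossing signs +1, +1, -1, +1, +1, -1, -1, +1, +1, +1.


Step 1: Count positive crossings: 7
Step 2: Count negative crossings: 3
Step 3: Sum of signs = 7 - 3 = 4
Step 4: Linking number = sum/2 = 4/2 = 2

2


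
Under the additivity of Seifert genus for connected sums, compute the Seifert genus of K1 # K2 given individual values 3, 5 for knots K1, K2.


The Seifert genus is additive under connected sum.
Seifert genus(K1 # K2) = (3) + (5)
= 8

8


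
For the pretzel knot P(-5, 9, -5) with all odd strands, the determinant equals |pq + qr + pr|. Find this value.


Step 1: Compute pq + qr + pr.
pq = (-5)*9 = -45
qr = 9*(-5) = -45
pr = (-5)*(-5) = 25
pq + qr + pr = -45 + (-45) + 25 = -65
Step 2: Take absolute value.
det(P(-5,9,-5)) = |-65| = 65

65


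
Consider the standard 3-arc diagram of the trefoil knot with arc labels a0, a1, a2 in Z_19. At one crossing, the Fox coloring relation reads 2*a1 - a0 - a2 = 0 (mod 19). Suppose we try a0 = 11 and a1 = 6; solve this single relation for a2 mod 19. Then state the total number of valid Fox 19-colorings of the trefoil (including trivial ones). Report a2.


Step 1: Apply the given crossing relation 2*a1 - a0 - a2 = 0 (mod 19).
  a2 = 2*a1 - a0 mod 19
  a2 = 2*6 - 11 mod 19
  a2 = 12 - 11 mod 19
  a2 = 1 mod 19 = 1
Step 2: The trefoil has determinant 3.
  Number of Fox p-colorings (p prime) is p^2 if p = 3, else p.
  Since 19 does not divide 3, only trivial (constant) colorings exist.
  (So the trial a0 = 11, a1 = 6 with a0 != a1 does NOT extend to a valid coloring of the whole trefoil: the other two crossing relations require 3*(a1 - a0) = 0 (mod 19), which fails.)
  Total colorings = 19
Step 3: a2 = 1, total Fox 19-colorings = 19

1


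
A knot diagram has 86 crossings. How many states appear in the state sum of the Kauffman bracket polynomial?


Each crossing contributes 2 choices (A-smoothing or B-smoothing).
Total states = 2^86 = 77371252455336267181195264

77371252455336267181195264


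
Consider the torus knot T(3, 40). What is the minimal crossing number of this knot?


For a torus knot T(p, q) with gcd(p,q)=1,
the crossing number is min(p*(q-1), q*(p-1)).
p*(q-1) = 3*39 = 117
q*(p-1) = 40*2 = 80
min(117, 80) = 80

80


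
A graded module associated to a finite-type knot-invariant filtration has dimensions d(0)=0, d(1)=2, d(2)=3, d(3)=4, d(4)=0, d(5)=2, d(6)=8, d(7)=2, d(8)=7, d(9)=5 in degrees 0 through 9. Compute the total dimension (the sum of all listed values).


Total dimension = d(0) + d(1) + ... + d(9)
= 0 + 2 + 3 + 4 + 0 + 2 + 8 + 2 + 7 + 5
= 33

33


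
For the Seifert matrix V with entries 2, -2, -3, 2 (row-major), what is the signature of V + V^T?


Step 1: V + V^T = [[4, -5], [-5, 4]]
Step 2: trace = 8, det = -9
Step 3: Discriminant = 8^2 - 4*(-9) = 100
Step 4: Eigenvalues: 9, -1
Step 5: Signature = (# positive eigenvalues) - (# negative eigenvalues) = 0

0


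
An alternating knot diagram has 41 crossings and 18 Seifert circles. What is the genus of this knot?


For alternating knots, g = (c - s + 1)/2.
= (41 - 18 + 1)/2
= 24/2 = 12

12


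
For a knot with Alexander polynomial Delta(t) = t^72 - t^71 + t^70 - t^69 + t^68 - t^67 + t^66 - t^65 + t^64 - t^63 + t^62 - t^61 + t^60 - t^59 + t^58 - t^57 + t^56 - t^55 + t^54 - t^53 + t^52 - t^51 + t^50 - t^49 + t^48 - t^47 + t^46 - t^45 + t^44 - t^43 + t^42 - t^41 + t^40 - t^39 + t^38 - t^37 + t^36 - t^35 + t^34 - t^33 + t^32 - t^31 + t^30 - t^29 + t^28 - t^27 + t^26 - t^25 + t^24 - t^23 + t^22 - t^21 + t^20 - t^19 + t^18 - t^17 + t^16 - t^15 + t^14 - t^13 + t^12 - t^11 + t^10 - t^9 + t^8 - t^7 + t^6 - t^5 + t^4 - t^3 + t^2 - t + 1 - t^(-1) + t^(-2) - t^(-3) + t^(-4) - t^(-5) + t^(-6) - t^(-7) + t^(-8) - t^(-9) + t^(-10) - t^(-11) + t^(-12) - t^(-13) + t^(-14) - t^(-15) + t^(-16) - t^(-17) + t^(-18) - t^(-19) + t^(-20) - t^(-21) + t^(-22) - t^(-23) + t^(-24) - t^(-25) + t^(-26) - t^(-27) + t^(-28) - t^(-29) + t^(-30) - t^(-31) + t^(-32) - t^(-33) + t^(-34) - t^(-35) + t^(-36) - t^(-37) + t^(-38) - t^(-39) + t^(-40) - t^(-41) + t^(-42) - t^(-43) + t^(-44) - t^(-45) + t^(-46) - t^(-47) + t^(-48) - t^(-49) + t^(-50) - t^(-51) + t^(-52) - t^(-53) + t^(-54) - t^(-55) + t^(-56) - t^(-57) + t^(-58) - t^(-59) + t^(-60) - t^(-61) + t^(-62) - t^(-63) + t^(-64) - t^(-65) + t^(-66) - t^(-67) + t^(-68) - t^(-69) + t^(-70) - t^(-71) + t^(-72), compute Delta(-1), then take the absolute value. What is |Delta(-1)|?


Step 1: The polynomial has 145 terms with alternating signs, exponents from 72 down to -72.
Step 2: Substitute t = -1. The i-th term has coefficient (-1)^i and exponent (m-i),
  so its value is (-1)^i * (-1)^(m-i) = (-1)^m = 1 for every i.
Step 3: All 145 terms equal 1, so Delta(-1) = 145 * (1) = 145
Step 4: |Delta(-1)| = 145

145


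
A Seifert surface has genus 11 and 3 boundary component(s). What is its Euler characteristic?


chi = 2 - 2g - b
= 2 - 2*11 - 3
= 2 - 22 - 3 = -23

-23


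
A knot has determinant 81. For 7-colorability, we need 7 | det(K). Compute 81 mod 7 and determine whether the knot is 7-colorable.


Step 1: A knot is p-colorable if and only if p divides its determinant.
Step 2: Compute 81 mod 7.
81 = 11 * 7 + 4
Step 3: 81 mod 7 = 4
Step 4: The knot is 7-colorable: no

4


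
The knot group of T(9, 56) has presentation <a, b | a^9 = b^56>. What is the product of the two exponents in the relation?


The relation is a^9 = b^56.
Product of exponents = 9 * 56
= 504

504


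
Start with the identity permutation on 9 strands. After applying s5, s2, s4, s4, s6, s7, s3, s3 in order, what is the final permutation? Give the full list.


Starting with identity [1, 2, 3, 4, 5, 6, 7, 8, 9].
Apply generators in sequence:
  After s5: [1, 2, 3, 4, 6, 5, 7, 8, 9]
  After s2: [1, 3, 2, 4, 6, 5, 7, 8, 9]
  After s4: [1, 3, 2, 6, 4, 5, 7, 8, 9]
  After s4: [1, 3, 2, 4, 6, 5, 7, 8, 9]
  After s6: [1, 3, 2, 4, 6, 7, 5, 8, 9]
  After s7: [1, 3, 2, 4, 6, 7, 8, 5, 9]
  After s3: [1, 3, 4, 2, 6, 7, 8, 5, 9]
  After s3: [1, 3, 2, 4, 6, 7, 8, 5, 9]
Final permutation: [1, 3, 2, 4, 6, 7, 8, 5, 9]

[1, 3, 2, 4, 6, 7, 8, 5, 9]


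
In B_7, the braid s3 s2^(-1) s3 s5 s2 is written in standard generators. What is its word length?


The word length counts the number of generators (including inverses).
Listing each generator: s3, s2^(-1), s3, s5, s2
There are 5 generators in this braid word.

5


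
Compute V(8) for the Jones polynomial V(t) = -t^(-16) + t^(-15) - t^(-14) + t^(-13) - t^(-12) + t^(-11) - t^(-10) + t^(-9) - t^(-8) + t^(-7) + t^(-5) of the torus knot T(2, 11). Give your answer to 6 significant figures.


Substituting t = 8 into V(t) = -t^(-16) + t^(-15) - t^(-14) + t^(-13) - t^(-12) + t^(-11) - t^(-10) + t^(-9) - t^(-8) + t^(-7) + t^(-5):
  (-)t^(-16) = -3.55271e-15
  (+)t^(-15) = 2.84217e-14
  (-)t^(-14) = -2.27374e-13
  (+)t^(-13) = 1.81899e-12
  (-)t^(-12) = -1.45519e-11
  (+)t^(-11) = 1.16415e-10
  (-)t^(-10) = -9.31323e-10
  (+)t^(-9) = 7.45058e-09
  (-)t^(-8) = -5.96046e-08
  (+)t^(-7) = 4.76837e-07
  (+)t^(-5) = 3.05176e-05
Sum = (-3.55271e-15) + (2.84217e-14) + (-2.27374e-13) + (1.81899e-12) + (-1.45519e-11) + (1.16415e-10) + (-9.31323e-10) + (7.45058e-09) + (-5.96046e-08) + (4.76837e-07) + (3.05176e-05)
= 3.094143338e-05
Rounded to 6 significant figures: 3.09414e-05

3.09414e-05


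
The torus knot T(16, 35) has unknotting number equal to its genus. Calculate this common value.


For a torus knot T(p,q), both the unknotting number and genus equal (p-1)(q-1)/2.
= (16-1)(35-1)/2
= 15*34/2
= 510/2 = 255

255


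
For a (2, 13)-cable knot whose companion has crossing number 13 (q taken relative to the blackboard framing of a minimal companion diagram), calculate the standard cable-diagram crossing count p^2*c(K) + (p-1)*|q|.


Step 1: Each of the c(K) crossings of the companion diagram becomes p*p = p^2 crossings among the p parallel strands, and each of the |q| twists s_1 s_2 ... s_(p-1) adds (p-1) crossings.
  Crossings = p^2 * c(K) + (p-1)*|q|
Step 2: = 2^2 * 13 + (2-1)*13
Step 3: = 4*13 + 1*13
Step 4: = 52 + 13 = 65

65


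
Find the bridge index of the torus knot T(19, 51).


The bridge number of T(p,q) is min(p,q).
min(19, 51) = 19

19


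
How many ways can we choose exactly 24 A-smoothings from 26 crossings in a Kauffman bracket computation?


We choose which 24 of 26 crossings get A-smoothings.
C(26, 24) = 26! / (24! * 2!)
= 325

325


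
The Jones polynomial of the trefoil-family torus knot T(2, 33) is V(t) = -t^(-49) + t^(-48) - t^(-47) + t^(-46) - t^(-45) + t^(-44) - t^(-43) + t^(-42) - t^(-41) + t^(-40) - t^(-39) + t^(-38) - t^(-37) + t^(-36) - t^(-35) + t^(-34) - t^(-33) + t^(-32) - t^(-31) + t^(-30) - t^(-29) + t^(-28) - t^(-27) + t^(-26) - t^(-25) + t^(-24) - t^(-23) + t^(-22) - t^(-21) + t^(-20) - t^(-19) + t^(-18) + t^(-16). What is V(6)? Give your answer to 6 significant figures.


Substituting t = 6 into V(t) = -t^(-49) + t^(-48) - t^(-47) + t^(-46) - t^(-45) + t^(-44) - t^(-43) + t^(-42) - t^(-41) + t^(-40) - t^(-39) + t^(-38) - t^(-37) + t^(-36) - t^(-35) + t^(-34) - t^(-33) + t^(-32) - t^(-31) + t^(-30) - t^(-29) + t^(-28) - t^(-27) + t^(-26) - t^(-25) + t^(-24) - t^(-23) + t^(-22) - t^(-21) + t^(-20) - t^(-19) + t^(-18) + t^(-16):
  (-)t^(-49) = -7.42316e-39
  (+)t^(-48) = 4.4539e-38
  (-)t^(-47) = -2.67234e-37
  (+)t^(-46) = 1.6034e-36
  (-)t^(-45) = -9.62041e-36
  (+)t^(-44) = 5.77225e-35
  (-)t^(-43) = -3.46335e-34
  (+)t^(-42) = 2.07801e-33
  (-)t^(-41) = -1.24681e-32
  (+)t^(-40) = 7.48083e-32
  (-)t^(-39) = -4.4885e-31
  (+)t^(-38) = 2.6931e-30
  (-)t^(-37) = -1.61586e-29
  (+)t^(-36) = 9.69516e-29
  (-)t^(-35) = -5.8171e-28
  (+)t^(-34) = 3.49026e-27
  (-)t^(-33) = -2.09415e-26
  (+)t^(-32) = 1.25649e-25
  (-)t^(-31) = -7.53896e-25
  (+)t^(-30) = 4.52337e-24
  (-)t^(-29) = -2.71402e-23
  (+)t^(-28) = 1.62841e-22
  (-)t^(-27) = -9.77049e-22
  (+)t^(-26) = 5.86229e-21
  (-)t^(-25) = -3.51738e-20
  (+)t^(-24) = 2.11043e-19
  (-)t^(-23) = -1.26626e-18
  (+)t^(-22) = 7.59753e-18
  (-)t^(-21) = -4.55852e-17
  (+)t^(-20) = 2.73511e-16
  (-)t^(-19) = -1.64107e-15
  (+)t^(-18) = 9.8464e-15
  (+)t^(-16) = 3.5447e-13
Sum = (-7.42316e-39) + (4.4539e-38) + (-2.67234e-37) + (1.6034e-36) + (-9.62041e-36) + (5.77225e-35) + (-3.46335e-34) + (2.07801e-33) + (-1.24681e-32) + (7.48083e-32) + (-4.4885e-31) + (2.6931e-30) + (-1.61586e-29) + (9.69516e-29) + (-5.8171e-28) + (3.49026e-27) + (-2.09415e-26) + (1.25649e-25) + (-7.53896e-25) + (4.52337e-24) + (-2.71402e-23) + (1.62841e-22) + (-9.77049e-22) + (5.86229e-21) + (-3.51738e-20) + (2.11043e-19) + (-1.26626e-18) + (7.59753e-18) + (-4.55852e-17) + (2.73511e-16) + (-1.64107e-15) + (9.8464e-15) + (3.5447e-13)
= 3.629101869e-13
Rounded to 6 significant figures: 3.6291e-13

3.6291e-13


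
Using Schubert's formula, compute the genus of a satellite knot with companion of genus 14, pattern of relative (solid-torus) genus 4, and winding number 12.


Schubert: g(satellite) = g_rel(pattern) + |winding| * g(companion),
where g_rel(pattern) is the genus of the pattern relative to the solid torus.
= 4 + 12 * 14
= 4 + 168 = 172

172


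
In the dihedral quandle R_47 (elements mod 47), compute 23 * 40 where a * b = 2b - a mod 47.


23 * 40 = 2*40 - 23 mod 47
= 80 - 23 mod 47
= 57 mod 47 = 10

10


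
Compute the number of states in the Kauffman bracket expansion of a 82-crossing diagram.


Each crossing contributes 2 choices (A-smoothing or B-smoothing).
Total states = 2^82 = 4835703278458516698824704

4835703278458516698824704


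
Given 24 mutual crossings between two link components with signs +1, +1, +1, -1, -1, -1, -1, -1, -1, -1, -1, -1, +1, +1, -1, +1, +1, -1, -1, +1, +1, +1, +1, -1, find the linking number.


Step 1: Count positive crossings: 11
Step 2: Count negative crossings: 13
Step 3: Sum of signs = 11 - 13 = -2
Step 4: Linking number = sum/2 = -2/2 = -1

-1


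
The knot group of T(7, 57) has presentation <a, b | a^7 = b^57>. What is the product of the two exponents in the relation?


The relation is a^7 = b^57.
Product of exponents = 7 * 57
= 399

399


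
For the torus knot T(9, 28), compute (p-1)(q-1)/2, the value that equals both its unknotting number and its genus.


For a torus knot T(p,q), both the unknotting number and genus equal (p-1)(q-1)/2.
= (9-1)(28-1)/2
= 8*27/2
= 216/2 = 108

108


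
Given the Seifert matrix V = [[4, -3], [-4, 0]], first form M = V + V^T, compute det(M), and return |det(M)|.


Step 1: Form V + V^T where V = [[4, -3], [-4, 0]]
  V^T = [[4, -4], [-3, 0]]
  V + V^T = [[8, -7], [-7, 0]]
Step 2: det(V + V^T) = 8*0 - (-7)*(-7)
  = 0 - 49 = -49
Step 3: Knot determinant = |det(V + V^T)| = |-49| = 49

49


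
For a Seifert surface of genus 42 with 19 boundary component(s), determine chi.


chi = 2 - 2g - b
= 2 - 2*42 - 19
= 2 - 84 - 19 = -101

-101


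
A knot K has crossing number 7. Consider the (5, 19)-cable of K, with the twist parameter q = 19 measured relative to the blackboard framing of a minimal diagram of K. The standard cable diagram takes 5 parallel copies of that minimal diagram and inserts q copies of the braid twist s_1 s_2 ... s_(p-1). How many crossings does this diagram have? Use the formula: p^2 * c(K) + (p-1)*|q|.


Step 1: Each of the c(K) crossings of the companion diagram becomes p*p = p^2 crossings among the p parallel strands, and each of the |q| twists s_1 s_2 ... s_(p-1) adds (p-1) crossings.
  Crossings = p^2 * c(K) + (p-1)*|q|
Step 2: = 5^2 * 7 + (5-1)*19
Step 3: = 25*7 + 4*19
Step 4: = 175 + 76 = 251

251


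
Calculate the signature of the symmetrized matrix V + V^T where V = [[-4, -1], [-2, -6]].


Step 1: V + V^T = [[-8, -3], [-3, -12]]
Step 2: trace = -20, det = 87
Step 3: Discriminant = (-20)^2 - 4*87 = 52
Step 4: Eigenvalues: -6.39445, -13.6056
Step 5: Signature = (# positive eigenvalues) - (# negative eigenvalues) = -2

-2


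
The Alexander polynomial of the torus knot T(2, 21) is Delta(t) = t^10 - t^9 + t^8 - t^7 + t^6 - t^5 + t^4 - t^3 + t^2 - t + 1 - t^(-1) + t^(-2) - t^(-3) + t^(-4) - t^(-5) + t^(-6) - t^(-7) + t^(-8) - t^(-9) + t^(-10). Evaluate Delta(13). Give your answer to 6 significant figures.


Substituting t = 13 into Delta(t) = t^10 - t^9 + t^8 - t^7 + t^6 - t^5 + t^4 - t^3 + t^2 - t + 1 - t^(-1) + t^(-2) - t^(-3) + t^(-4) - t^(-5) + t^(-6) - t^(-7) + t^(-8) - t^(-9) + t^(-10):
Term values: (137858491849) + (-10604499373) + (815730721) + (-62748517) + (4826809) + (-371293) + (28561) + (-2197) + (169) + (-13) + (1) + (-0.0769231) + (0.00591716) + (-0.000455166) + (3.50128e-05) + (-2.69329e-06) + (2.07176e-07) + (-1.59366e-08) + (1.22589e-09) + (-9.42996e-11) + (7.25382e-12)
Sum = 1.280114567e+11
Rounded to 6 significant figures: 1.28011e+11

1.28011e+11


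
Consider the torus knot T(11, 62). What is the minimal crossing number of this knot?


For a torus knot T(p, q) with gcd(p,q)=1,
the crossing number is min(p*(q-1), q*(p-1)).
p*(q-1) = 11*61 = 671
q*(p-1) = 62*10 = 620
min(671, 620) = 620

620


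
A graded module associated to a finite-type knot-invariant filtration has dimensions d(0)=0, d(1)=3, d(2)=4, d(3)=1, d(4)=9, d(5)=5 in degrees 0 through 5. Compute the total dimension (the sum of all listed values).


Total dimension = d(0) + d(1) + ... + d(5)
= 0 + 3 + 4 + 1 + 9 + 5
= 22

22


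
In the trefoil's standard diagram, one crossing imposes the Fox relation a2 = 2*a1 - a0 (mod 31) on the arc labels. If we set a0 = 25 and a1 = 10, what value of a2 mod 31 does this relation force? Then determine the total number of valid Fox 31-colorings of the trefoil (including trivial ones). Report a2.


Step 1: Apply the given crossing relation 2*a1 - a0 - a2 = 0 (mod 31).
  a2 = 2*a1 - a0 mod 31
  a2 = 2*10 - 25 mod 31
  a2 = 20 - 25 mod 31
  a2 = -5 mod 31 = 26
Step 2: The trefoil has determinant 3.
  Number of Fox p-colorings (p prime) is p^2 if p = 3, else p.
  Since 31 does not divide 3, only trivial (constant) colorings exist.
  (So the trial a0 = 25, a1 = 10 with a0 != a1 does NOT extend to a valid coloring of the whole trefoil: the other two crossing relations require 3*(a1 - a0) = 0 (mod 31), which fails.)
  Total colorings = 31
Step 3: a2 = 26, total Fox 31-colorings = 31

26


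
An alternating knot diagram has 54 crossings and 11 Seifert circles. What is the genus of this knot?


For alternating knots, g = (c - s + 1)/2.
= (54 - 11 + 1)/2
= 44/2 = 22

22


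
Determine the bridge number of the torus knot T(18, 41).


The bridge number of T(p,q) is min(p,q).
min(18, 41) = 18

18


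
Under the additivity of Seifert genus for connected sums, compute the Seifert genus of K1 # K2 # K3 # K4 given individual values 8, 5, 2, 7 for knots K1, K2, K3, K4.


The Seifert genus is additive under connected sum.
Seifert genus(K1 # K2 # K3 # K4) = (8) + (5) + (2) + (7)
= 22

22
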